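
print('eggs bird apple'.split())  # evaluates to ['eggs', 'bird', 'apple']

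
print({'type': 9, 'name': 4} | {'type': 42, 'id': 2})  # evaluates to {'type': 42, 'name': 4, 'id': 2}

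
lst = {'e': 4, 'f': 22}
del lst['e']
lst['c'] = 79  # {'f': 22, 'c': 79}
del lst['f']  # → {'c': 79}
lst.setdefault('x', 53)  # 53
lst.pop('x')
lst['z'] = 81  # {'c': 79, 'z': 81}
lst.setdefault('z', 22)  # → 81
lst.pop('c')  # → 79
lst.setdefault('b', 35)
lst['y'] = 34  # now {'z': 81, 'b': 35, 'y': 34}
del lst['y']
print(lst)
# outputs {'z': 81, 'b': 35}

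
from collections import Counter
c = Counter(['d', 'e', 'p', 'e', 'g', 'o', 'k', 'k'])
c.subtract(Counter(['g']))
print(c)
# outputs Counter({'e': 2, 'k': 2, 'd': 1, 'p': 1, 'o': 1, 'g': 0})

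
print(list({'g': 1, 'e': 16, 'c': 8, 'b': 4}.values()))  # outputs [1, 16, 8, 4]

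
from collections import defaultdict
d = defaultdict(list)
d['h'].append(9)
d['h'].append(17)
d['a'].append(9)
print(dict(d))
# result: {'h': [9, 17], 'a': [9]}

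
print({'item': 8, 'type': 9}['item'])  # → 8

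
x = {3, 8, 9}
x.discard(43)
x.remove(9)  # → {3, 8}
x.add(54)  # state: {3, 8, 54}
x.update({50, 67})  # {3, 8, 50, 54, 67}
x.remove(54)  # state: {3, 8, 50, 67}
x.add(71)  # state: {3, 8, 50, 67, 71}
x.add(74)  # {3, 8, 50, 67, 71, 74}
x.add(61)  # {3, 8, 50, 61, 67, 71, 74}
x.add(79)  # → {3, 8, 50, 61, 67, 71, 74, 79}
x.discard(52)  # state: {3, 8, 50, 61, 67, 71, 74, 79}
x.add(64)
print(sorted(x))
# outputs [3, 8, 50, 61, 64, 67, 71, 74, 79]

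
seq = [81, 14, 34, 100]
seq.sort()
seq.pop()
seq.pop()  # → 81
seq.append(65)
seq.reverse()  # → [65, 34, 14]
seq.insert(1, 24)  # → [65, 24, 34, 14]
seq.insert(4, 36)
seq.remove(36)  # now [65, 24, 34, 14]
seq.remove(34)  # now [65, 24, 14]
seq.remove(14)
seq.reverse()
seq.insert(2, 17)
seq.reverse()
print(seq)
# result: [17, 65, 24]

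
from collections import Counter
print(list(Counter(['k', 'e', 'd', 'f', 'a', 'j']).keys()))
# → ['k', 'e', 'd', 'f', 'a', 'j']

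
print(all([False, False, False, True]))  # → False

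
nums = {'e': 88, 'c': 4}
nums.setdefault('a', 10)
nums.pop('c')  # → 4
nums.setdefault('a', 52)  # 10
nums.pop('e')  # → 88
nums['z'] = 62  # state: {'a': 10, 'z': 62}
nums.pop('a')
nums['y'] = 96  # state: {'z': 62, 'y': 96}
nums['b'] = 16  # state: {'z': 62, 'y': 96, 'b': 16}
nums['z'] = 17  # {'z': 17, 'y': 96, 'b': 16}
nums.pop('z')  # 17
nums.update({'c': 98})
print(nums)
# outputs {'y': 96, 'b': 16, 'c': 98}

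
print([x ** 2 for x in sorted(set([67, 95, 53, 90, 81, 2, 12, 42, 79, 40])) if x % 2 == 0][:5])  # [4, 144, 1600, 1764, 8100]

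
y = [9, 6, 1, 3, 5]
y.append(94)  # [9, 6, 1, 3, 5, 94]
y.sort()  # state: [1, 3, 5, 6, 9, 94]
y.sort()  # [1, 3, 5, 6, 9, 94]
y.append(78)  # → [1, 3, 5, 6, 9, 94, 78]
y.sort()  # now [1, 3, 5, 6, 9, 78, 94]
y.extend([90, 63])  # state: [1, 3, 5, 6, 9, 78, 94, 90, 63]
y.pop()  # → 63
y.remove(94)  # [1, 3, 5, 6, 9, 78, 90]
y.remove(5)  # [1, 3, 6, 9, 78, 90]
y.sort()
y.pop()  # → 90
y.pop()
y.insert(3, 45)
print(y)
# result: [1, 3, 6, 45, 9]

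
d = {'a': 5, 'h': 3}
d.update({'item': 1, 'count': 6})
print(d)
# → {'a': 5, 'h': 3, 'item': 1, 'count': 6}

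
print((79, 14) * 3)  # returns (79, 14, 79, 14, 79, 14)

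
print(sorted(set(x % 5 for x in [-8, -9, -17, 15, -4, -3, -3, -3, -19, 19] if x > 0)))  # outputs [0, 4]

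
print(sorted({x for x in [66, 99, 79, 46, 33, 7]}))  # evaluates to [7, 33, 46, 66, 79, 99]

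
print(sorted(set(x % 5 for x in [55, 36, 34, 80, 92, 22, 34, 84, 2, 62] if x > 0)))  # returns [0, 1, 2, 4]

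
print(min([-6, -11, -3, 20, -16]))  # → -16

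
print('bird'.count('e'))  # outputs 0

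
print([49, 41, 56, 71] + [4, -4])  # [49, 41, 56, 71, 4, -4]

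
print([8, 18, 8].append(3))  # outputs None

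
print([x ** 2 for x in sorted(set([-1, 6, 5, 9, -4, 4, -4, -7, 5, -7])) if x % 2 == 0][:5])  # [16, 16, 36]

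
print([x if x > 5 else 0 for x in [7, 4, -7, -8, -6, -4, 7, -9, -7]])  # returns [7, 0, 0, 0, 0, 0, 7, 0, 0]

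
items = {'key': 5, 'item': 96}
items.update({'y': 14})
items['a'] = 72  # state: {'key': 5, 'item': 96, 'y': 14, 'a': 72}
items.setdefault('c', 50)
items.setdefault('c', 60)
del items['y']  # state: {'key': 5, 'item': 96, 'a': 72, 'c': 50}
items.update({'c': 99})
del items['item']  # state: {'key': 5, 'a': 72, 'c': 99}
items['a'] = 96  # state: {'key': 5, 'a': 96, 'c': 99}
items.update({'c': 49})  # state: {'key': 5, 'a': 96, 'c': 49}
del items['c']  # {'key': 5, 'a': 96}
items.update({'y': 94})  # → {'key': 5, 'a': 96, 'y': 94}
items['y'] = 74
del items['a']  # {'key': 5, 'y': 74}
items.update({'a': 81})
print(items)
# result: {'key': 5, 'y': 74, 'a': 81}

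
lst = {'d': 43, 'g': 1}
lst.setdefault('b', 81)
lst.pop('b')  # 81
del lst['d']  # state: {'g': 1}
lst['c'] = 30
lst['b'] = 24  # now {'g': 1, 'c': 30, 'b': 24}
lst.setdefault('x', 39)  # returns 39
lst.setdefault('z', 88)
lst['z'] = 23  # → {'g': 1, 'c': 30, 'b': 24, 'x': 39, 'z': 23}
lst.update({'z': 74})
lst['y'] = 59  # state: {'g': 1, 'c': 30, 'b': 24, 'x': 39, 'z': 74, 'y': 59}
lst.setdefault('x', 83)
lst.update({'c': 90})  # {'g': 1, 'c': 90, 'b': 24, 'x': 39, 'z': 74, 'y': 59}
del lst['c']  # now {'g': 1, 'b': 24, 'x': 39, 'z': 74, 'y': 59}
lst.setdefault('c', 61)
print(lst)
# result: {'g': 1, 'b': 24, 'x': 39, 'z': 74, 'y': 59, 'c': 61}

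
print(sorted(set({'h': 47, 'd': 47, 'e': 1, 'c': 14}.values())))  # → [1, 14, 47]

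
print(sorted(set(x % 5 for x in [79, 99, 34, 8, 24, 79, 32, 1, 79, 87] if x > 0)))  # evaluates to [1, 2, 3, 4]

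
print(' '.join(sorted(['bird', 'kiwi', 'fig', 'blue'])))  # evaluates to bird blue fig kiwi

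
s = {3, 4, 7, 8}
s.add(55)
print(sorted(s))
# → [3, 4, 7, 8, 55]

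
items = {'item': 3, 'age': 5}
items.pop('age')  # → 5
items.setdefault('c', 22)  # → 22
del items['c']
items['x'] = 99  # {'item': 3, 'x': 99}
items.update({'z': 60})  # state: {'item': 3, 'x': 99, 'z': 60}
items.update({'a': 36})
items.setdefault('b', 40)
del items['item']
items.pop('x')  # 99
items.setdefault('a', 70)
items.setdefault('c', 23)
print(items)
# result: {'z': 60, 'a': 36, 'b': 40, 'c': 23}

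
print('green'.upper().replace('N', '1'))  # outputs GREE1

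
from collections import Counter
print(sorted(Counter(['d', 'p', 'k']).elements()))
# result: ['d', 'k', 'p']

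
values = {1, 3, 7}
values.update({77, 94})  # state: {1, 3, 7, 77, 94}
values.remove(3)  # {1, 7, 77, 94}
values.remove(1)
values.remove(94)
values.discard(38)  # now {7, 77}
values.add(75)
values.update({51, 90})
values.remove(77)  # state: {7, 51, 75, 90}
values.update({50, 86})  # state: {7, 50, 51, 75, 86, 90}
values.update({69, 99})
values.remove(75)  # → {7, 50, 51, 69, 86, 90, 99}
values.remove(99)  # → {7, 50, 51, 69, 86, 90}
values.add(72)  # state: {7, 50, 51, 69, 72, 86, 90}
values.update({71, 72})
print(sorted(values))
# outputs [7, 50, 51, 69, 71, 72, 86, 90]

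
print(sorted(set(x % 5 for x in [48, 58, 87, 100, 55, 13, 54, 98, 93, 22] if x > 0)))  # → [0, 2, 3, 4]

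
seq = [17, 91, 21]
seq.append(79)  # [17, 91, 21, 79]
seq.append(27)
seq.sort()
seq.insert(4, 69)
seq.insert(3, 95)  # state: [17, 21, 27, 95, 79, 69, 91]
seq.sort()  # [17, 21, 27, 69, 79, 91, 95]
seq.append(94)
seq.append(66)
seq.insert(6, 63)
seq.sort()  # [17, 21, 27, 63, 66, 69, 79, 91, 94, 95]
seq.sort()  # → [17, 21, 27, 63, 66, 69, 79, 91, 94, 95]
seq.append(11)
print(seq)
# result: [17, 21, 27, 63, 66, 69, 79, 91, 94, 95, 11]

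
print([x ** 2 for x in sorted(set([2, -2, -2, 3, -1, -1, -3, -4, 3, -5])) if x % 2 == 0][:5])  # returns [16, 4, 4]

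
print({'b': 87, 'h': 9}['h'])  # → 9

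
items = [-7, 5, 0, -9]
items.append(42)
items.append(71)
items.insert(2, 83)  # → [-7, 5, 83, 0, -9, 42, 71]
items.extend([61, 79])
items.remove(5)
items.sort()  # [-9, -7, 0, 42, 61, 71, 79, 83]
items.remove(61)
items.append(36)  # [-9, -7, 0, 42, 71, 79, 83, 36]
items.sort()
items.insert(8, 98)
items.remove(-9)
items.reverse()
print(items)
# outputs [98, 83, 79, 71, 42, 36, 0, -7]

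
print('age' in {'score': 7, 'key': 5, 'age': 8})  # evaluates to True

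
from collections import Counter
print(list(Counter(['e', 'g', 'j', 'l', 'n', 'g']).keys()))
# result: ['e', 'g', 'j', 'l', 'n']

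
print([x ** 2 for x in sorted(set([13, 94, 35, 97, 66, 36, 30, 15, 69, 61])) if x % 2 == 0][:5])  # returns [900, 1296, 4356, 8836]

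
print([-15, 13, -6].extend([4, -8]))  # None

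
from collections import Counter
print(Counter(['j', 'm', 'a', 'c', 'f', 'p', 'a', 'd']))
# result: Counter({'a': 2, 'j': 1, 'm': 1, 'c': 1, 'f': 1, 'p': 1, 'd': 1})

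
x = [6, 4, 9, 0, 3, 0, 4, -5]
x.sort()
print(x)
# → [-5, 0, 0, 3, 4, 4, 6, 9]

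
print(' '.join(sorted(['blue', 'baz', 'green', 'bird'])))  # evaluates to baz bird blue green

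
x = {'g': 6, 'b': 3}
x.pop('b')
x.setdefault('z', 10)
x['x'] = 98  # {'g': 6, 'z': 10, 'x': 98}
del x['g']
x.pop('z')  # 10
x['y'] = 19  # {'x': 98, 'y': 19}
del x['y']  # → {'x': 98}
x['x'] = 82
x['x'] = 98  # {'x': 98}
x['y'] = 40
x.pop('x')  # 98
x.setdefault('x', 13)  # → 13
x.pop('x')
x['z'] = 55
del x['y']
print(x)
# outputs {'z': 55}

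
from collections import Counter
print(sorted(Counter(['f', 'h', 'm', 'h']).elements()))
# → ['f', 'h', 'h', 'm']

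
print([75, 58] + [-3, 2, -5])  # [75, 58, -3, 2, -5]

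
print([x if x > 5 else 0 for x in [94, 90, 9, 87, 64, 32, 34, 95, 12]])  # [94, 90, 9, 87, 64, 32, 34, 95, 12]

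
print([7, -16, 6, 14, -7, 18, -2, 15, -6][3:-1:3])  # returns [14, -2]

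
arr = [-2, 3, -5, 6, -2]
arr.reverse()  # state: [-2, 6, -5, 3, -2]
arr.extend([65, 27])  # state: [-2, 6, -5, 3, -2, 65, 27]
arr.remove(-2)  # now [6, -5, 3, -2, 65, 27]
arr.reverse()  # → [27, 65, -2, 3, -5, 6]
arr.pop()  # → 6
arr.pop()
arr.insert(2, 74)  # [27, 65, 74, -2, 3]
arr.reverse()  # [3, -2, 74, 65, 27]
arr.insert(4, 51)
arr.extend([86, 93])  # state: [3, -2, 74, 65, 51, 27, 86, 93]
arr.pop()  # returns 93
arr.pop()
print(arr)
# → [3, -2, 74, 65, 51, 27]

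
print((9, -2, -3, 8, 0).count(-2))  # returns 1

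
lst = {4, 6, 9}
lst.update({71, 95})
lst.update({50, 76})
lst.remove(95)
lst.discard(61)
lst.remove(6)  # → {4, 9, 50, 71, 76}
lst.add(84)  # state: {4, 9, 50, 71, 76, 84}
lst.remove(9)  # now {4, 50, 71, 76, 84}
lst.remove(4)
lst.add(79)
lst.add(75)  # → {50, 71, 75, 76, 79, 84}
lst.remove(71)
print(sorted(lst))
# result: [50, 75, 76, 79, 84]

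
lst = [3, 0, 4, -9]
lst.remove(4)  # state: [3, 0, -9]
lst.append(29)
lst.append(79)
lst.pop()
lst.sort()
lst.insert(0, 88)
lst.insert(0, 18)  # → [18, 88, -9, 0, 3, 29]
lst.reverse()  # [29, 3, 0, -9, 88, 18]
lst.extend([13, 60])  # [29, 3, 0, -9, 88, 18, 13, 60]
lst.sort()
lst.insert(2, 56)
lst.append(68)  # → [-9, 0, 56, 3, 13, 18, 29, 60, 88, 68]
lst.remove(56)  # [-9, 0, 3, 13, 18, 29, 60, 88, 68]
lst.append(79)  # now [-9, 0, 3, 13, 18, 29, 60, 88, 68, 79]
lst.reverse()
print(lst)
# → [79, 68, 88, 60, 29, 18, 13, 3, 0, -9]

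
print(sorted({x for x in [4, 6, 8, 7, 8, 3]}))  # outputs [3, 4, 6, 7, 8]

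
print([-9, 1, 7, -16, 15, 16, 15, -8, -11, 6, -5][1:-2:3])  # [1, 15, -8]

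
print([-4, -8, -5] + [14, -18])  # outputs [-4, -8, -5, 14, -18]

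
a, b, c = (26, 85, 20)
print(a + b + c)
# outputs 131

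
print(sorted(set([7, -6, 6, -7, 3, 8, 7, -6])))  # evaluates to [-7, -6, 3, 6, 7, 8]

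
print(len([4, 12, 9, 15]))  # 4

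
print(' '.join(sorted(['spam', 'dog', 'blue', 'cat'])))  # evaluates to blue cat dog spam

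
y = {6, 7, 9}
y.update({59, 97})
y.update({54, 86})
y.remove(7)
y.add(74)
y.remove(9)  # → {6, 54, 59, 74, 86, 97}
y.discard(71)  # {6, 54, 59, 74, 86, 97}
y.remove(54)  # {6, 59, 74, 86, 97}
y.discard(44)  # {6, 59, 74, 86, 97}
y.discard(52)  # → {6, 59, 74, 86, 97}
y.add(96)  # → {6, 59, 74, 86, 96, 97}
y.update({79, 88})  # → {6, 59, 74, 79, 86, 88, 96, 97}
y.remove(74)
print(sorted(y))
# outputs [6, 59, 79, 86, 88, 96, 97]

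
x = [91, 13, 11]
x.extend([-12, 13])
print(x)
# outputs [91, 13, 11, -12, 13]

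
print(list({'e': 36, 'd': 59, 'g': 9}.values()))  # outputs [36, 59, 9]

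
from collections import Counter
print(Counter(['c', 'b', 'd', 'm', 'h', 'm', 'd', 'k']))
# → Counter({'d': 2, 'm': 2, 'c': 1, 'b': 1, 'h': 1, 'k': 1})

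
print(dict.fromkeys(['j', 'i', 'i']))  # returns {'j': None, 'i': None}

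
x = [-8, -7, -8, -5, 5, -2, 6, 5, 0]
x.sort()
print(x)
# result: [-8, -8, -7, -5, -2, 0, 5, 5, 6]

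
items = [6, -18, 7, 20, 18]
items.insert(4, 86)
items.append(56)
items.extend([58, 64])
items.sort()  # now [-18, 6, 7, 18, 20, 56, 58, 64, 86]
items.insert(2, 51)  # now [-18, 6, 51, 7, 18, 20, 56, 58, 64, 86]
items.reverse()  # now [86, 64, 58, 56, 20, 18, 7, 51, 6, -18]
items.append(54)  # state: [86, 64, 58, 56, 20, 18, 7, 51, 6, -18, 54]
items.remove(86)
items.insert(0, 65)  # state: [65, 64, 58, 56, 20, 18, 7, 51, 6, -18, 54]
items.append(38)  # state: [65, 64, 58, 56, 20, 18, 7, 51, 6, -18, 54, 38]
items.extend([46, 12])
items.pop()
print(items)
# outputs [65, 64, 58, 56, 20, 18, 7, 51, 6, -18, 54, 38, 46]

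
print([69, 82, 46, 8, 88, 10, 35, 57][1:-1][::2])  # [82, 8, 10]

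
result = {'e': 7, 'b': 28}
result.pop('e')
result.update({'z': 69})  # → {'b': 28, 'z': 69}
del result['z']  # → {'b': 28}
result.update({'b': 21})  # {'b': 21}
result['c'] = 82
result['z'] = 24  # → {'b': 21, 'c': 82, 'z': 24}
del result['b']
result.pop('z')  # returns 24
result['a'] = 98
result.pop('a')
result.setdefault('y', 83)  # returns 83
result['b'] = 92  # {'c': 82, 'y': 83, 'b': 92}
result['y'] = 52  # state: {'c': 82, 'y': 52, 'b': 92}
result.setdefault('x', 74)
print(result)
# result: {'c': 82, 'y': 52, 'b': 92, 'x': 74}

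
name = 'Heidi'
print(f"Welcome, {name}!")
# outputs Welcome, Heidi!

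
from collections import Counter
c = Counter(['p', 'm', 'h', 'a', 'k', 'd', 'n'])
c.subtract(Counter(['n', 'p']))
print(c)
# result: Counter({'m': 1, 'h': 1, 'a': 1, 'k': 1, 'd': 1, 'p': 0, 'n': 0})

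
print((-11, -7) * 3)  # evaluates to (-11, -7, -11, -7, -11, -7)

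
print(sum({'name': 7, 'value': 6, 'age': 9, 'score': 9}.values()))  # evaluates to 31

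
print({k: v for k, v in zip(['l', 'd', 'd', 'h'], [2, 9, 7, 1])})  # {'l': 2, 'd': 7, 'h': 1}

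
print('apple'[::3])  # al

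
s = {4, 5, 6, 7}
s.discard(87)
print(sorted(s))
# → [4, 5, 6, 7]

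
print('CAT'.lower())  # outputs cat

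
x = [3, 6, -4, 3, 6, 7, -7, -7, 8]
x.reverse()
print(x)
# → [8, -7, -7, 7, 6, 3, -4, 6, 3]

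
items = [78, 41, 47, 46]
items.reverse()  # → [46, 47, 41, 78]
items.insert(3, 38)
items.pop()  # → 78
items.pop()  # 38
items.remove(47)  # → [46, 41]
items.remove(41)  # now [46]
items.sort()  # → [46]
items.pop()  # 46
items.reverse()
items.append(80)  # [80]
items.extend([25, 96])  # [80, 25, 96]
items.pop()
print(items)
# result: [80, 25]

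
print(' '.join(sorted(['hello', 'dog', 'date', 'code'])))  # code date dog hello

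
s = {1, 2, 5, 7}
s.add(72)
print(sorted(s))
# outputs [1, 2, 5, 7, 72]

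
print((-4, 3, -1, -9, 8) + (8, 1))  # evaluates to (-4, 3, -1, -9, 8, 8, 1)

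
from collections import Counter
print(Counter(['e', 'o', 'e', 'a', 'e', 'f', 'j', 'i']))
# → Counter({'e': 3, 'o': 1, 'a': 1, 'f': 1, 'j': 1, 'i': 1})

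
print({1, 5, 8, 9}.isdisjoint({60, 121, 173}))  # True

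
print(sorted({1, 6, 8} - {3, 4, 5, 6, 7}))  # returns [1, 8]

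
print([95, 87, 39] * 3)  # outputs [95, 87, 39, 95, 87, 39, 95, 87, 39]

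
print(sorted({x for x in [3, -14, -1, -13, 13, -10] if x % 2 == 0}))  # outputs [-14, -10]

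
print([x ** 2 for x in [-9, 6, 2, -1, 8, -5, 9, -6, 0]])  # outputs [81, 36, 4, 1, 64, 25, 81, 36, 0]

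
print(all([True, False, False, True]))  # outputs False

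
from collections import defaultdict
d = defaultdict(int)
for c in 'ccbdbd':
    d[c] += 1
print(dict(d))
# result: {'c': 2, 'b': 2, 'd': 2}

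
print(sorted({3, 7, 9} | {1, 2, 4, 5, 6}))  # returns [1, 2, 3, 4, 5, 6, 7, 9]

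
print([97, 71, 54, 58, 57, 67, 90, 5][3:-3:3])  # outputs [58]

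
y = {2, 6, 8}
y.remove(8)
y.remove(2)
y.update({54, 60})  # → {6, 54, 60}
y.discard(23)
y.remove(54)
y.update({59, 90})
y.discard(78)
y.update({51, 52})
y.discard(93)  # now {6, 51, 52, 59, 60, 90}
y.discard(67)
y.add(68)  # {6, 51, 52, 59, 60, 68, 90}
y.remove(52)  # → {6, 51, 59, 60, 68, 90}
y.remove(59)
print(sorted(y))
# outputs [6, 51, 60, 68, 90]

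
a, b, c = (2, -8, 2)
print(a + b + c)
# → -4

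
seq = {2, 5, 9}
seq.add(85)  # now {2, 5, 9, 85}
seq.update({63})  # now {2, 5, 9, 63, 85}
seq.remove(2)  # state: {5, 9, 63, 85}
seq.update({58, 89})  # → {5, 9, 58, 63, 85, 89}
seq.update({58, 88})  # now {5, 9, 58, 63, 85, 88, 89}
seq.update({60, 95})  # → {5, 9, 58, 60, 63, 85, 88, 89, 95}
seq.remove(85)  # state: {5, 9, 58, 60, 63, 88, 89, 95}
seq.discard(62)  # {5, 9, 58, 60, 63, 88, 89, 95}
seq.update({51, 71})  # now {5, 9, 51, 58, 60, 63, 71, 88, 89, 95}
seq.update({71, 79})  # {5, 9, 51, 58, 60, 63, 71, 79, 88, 89, 95}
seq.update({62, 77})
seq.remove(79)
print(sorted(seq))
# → [5, 9, 51, 58, 60, 62, 63, 71, 77, 88, 89, 95]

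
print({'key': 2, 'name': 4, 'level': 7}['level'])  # 7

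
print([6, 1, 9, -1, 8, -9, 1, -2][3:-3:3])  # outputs [-1]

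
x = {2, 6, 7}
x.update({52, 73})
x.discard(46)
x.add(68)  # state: {2, 6, 7, 52, 68, 73}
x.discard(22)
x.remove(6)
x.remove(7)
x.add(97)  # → {2, 52, 68, 73, 97}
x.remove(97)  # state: {2, 52, 68, 73}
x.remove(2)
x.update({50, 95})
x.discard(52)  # {50, 68, 73, 95}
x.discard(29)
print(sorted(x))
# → [50, 68, 73, 95]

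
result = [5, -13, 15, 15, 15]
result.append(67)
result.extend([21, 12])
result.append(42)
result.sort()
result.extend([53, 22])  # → [-13, 5, 12, 15, 15, 15, 21, 42, 67, 53, 22]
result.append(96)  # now [-13, 5, 12, 15, 15, 15, 21, 42, 67, 53, 22, 96]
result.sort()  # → [-13, 5, 12, 15, 15, 15, 21, 22, 42, 53, 67, 96]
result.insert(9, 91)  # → [-13, 5, 12, 15, 15, 15, 21, 22, 42, 91, 53, 67, 96]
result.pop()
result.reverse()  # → [67, 53, 91, 42, 22, 21, 15, 15, 15, 12, 5, -13]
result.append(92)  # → [67, 53, 91, 42, 22, 21, 15, 15, 15, 12, 5, -13, 92]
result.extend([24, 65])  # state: [67, 53, 91, 42, 22, 21, 15, 15, 15, 12, 5, -13, 92, 24, 65]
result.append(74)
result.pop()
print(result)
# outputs [67, 53, 91, 42, 22, 21, 15, 15, 15, 12, 5, -13, 92, 24, 65]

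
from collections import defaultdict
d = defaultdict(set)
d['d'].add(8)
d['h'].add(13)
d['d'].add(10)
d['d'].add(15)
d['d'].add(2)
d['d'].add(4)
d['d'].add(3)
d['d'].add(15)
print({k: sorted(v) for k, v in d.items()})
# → {'d': [2, 3, 4, 8, 10, 15], 'h': [13]}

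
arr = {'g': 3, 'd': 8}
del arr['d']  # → {'g': 3}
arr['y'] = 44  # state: {'g': 3, 'y': 44}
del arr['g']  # {'y': 44}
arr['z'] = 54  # {'y': 44, 'z': 54}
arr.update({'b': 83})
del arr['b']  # {'y': 44, 'z': 54}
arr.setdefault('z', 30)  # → 54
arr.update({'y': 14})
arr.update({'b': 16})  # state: {'y': 14, 'z': 54, 'b': 16}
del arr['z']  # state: {'y': 14, 'b': 16}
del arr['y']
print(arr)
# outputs {'b': 16}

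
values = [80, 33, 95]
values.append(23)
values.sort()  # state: [23, 33, 80, 95]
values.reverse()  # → [95, 80, 33, 23]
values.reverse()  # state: [23, 33, 80, 95]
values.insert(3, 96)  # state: [23, 33, 80, 96, 95]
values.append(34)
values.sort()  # [23, 33, 34, 80, 95, 96]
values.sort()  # [23, 33, 34, 80, 95, 96]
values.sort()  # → [23, 33, 34, 80, 95, 96]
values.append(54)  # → [23, 33, 34, 80, 95, 96, 54]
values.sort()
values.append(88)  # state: [23, 33, 34, 54, 80, 95, 96, 88]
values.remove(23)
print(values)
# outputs [33, 34, 54, 80, 95, 96, 88]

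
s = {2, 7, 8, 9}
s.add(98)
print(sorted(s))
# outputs [2, 7, 8, 9, 98]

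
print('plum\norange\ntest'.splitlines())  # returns ['plum', 'orange', 'test']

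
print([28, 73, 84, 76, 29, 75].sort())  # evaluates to None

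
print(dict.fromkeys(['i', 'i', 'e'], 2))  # {'i': 2, 'e': 2}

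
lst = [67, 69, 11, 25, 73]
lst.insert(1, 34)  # [67, 34, 69, 11, 25, 73]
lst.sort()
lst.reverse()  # [73, 69, 67, 34, 25, 11]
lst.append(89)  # [73, 69, 67, 34, 25, 11, 89]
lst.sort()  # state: [11, 25, 34, 67, 69, 73, 89]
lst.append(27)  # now [11, 25, 34, 67, 69, 73, 89, 27]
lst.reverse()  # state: [27, 89, 73, 69, 67, 34, 25, 11]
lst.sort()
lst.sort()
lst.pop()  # 89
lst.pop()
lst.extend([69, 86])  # [11, 25, 27, 34, 67, 69, 69, 86]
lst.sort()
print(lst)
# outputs [11, 25, 27, 34, 67, 69, 69, 86]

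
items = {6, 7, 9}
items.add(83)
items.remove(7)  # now {6, 9, 83}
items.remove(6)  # {9, 83}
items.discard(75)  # {9, 83}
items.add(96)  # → {9, 83, 96}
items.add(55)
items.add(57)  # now {9, 55, 57, 83, 96}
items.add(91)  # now {9, 55, 57, 83, 91, 96}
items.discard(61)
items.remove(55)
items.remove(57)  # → {9, 83, 91, 96}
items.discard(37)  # {9, 83, 91, 96}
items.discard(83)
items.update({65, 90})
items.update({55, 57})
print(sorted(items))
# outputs [9, 55, 57, 65, 90, 91, 96]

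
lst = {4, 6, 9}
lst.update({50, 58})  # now {4, 6, 9, 50, 58}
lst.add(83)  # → {4, 6, 9, 50, 58, 83}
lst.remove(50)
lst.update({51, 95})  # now {4, 6, 9, 51, 58, 83, 95}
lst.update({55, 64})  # {4, 6, 9, 51, 55, 58, 64, 83, 95}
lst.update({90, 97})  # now {4, 6, 9, 51, 55, 58, 64, 83, 90, 95, 97}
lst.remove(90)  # {4, 6, 9, 51, 55, 58, 64, 83, 95, 97}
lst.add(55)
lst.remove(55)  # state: {4, 6, 9, 51, 58, 64, 83, 95, 97}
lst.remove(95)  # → {4, 6, 9, 51, 58, 64, 83, 97}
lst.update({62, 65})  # {4, 6, 9, 51, 58, 62, 64, 65, 83, 97}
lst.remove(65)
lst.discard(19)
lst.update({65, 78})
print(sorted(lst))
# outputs [4, 6, 9, 51, 58, 62, 64, 65, 78, 83, 97]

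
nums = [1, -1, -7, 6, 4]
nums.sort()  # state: [-7, -1, 1, 4, 6]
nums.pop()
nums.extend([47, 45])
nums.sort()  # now [-7, -1, 1, 4, 45, 47]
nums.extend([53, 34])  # [-7, -1, 1, 4, 45, 47, 53, 34]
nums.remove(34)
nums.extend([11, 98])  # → [-7, -1, 1, 4, 45, 47, 53, 11, 98]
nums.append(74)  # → [-7, -1, 1, 4, 45, 47, 53, 11, 98, 74]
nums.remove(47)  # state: [-7, -1, 1, 4, 45, 53, 11, 98, 74]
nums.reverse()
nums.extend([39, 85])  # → [74, 98, 11, 53, 45, 4, 1, -1, -7, 39, 85]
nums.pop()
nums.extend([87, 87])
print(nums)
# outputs [74, 98, 11, 53, 45, 4, 1, -1, -7, 39, 87, 87]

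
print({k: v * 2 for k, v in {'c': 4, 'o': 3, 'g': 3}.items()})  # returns {'c': 8, 'o': 6, 'g': 6}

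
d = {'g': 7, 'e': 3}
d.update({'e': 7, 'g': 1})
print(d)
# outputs {'g': 1, 'e': 7}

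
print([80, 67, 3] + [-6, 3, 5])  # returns [80, 67, 3, -6, 3, 5]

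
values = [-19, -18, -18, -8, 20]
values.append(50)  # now [-19, -18, -18, -8, 20, 50]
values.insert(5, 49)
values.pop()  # 50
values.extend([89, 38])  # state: [-19, -18, -18, -8, 20, 49, 89, 38]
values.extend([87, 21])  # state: [-19, -18, -18, -8, 20, 49, 89, 38, 87, 21]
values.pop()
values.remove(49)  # [-19, -18, -18, -8, 20, 89, 38, 87]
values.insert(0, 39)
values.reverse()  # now [87, 38, 89, 20, -8, -18, -18, -19, 39]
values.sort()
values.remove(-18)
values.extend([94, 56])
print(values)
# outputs [-19, -18, -8, 20, 38, 39, 87, 89, 94, 56]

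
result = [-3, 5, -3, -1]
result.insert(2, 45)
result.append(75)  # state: [-3, 5, 45, -3, -1, 75]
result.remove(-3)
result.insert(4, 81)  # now [5, 45, -3, -1, 81, 75]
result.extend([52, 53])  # [5, 45, -3, -1, 81, 75, 52, 53]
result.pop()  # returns 53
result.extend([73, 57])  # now [5, 45, -3, -1, 81, 75, 52, 73, 57]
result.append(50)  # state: [5, 45, -3, -1, 81, 75, 52, 73, 57, 50]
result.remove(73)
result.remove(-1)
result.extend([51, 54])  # [5, 45, -3, 81, 75, 52, 57, 50, 51, 54]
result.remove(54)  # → [5, 45, -3, 81, 75, 52, 57, 50, 51]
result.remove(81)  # [5, 45, -3, 75, 52, 57, 50, 51]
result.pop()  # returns 51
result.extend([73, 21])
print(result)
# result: [5, 45, -3, 75, 52, 57, 50, 73, 21]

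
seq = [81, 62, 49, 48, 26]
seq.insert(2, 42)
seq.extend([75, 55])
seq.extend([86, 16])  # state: [81, 62, 42, 49, 48, 26, 75, 55, 86, 16]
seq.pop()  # 16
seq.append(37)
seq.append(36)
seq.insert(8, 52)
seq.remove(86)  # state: [81, 62, 42, 49, 48, 26, 75, 55, 52, 37, 36]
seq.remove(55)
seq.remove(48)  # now [81, 62, 42, 49, 26, 75, 52, 37, 36]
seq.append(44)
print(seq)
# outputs [81, 62, 42, 49, 26, 75, 52, 37, 36, 44]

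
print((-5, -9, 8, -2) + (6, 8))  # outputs (-5, -9, 8, -2, 6, 8)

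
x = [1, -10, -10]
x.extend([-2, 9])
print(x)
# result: [1, -10, -10, -2, 9]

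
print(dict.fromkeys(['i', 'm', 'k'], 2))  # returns {'i': 2, 'm': 2, 'k': 2}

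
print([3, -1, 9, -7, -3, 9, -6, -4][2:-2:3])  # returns [9, 9]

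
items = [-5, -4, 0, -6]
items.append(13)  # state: [-5, -4, 0, -6, 13]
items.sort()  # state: [-6, -5, -4, 0, 13]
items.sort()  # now [-6, -5, -4, 0, 13]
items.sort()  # [-6, -5, -4, 0, 13]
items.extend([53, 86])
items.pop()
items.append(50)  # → [-6, -5, -4, 0, 13, 53, 50]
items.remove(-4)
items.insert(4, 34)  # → [-6, -5, 0, 13, 34, 53, 50]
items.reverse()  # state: [50, 53, 34, 13, 0, -5, -6]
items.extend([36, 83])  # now [50, 53, 34, 13, 0, -5, -6, 36, 83]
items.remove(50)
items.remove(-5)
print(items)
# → [53, 34, 13, 0, -6, 36, 83]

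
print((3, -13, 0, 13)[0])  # 3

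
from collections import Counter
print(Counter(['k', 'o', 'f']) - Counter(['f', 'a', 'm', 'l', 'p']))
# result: Counter({'k': 1, 'o': 1})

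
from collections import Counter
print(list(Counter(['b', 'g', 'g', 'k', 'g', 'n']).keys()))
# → ['b', 'g', 'k', 'n']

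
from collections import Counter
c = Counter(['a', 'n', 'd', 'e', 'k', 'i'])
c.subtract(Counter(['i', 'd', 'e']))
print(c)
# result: Counter({'a': 1, 'n': 1, 'k': 1, 'd': 0, 'e': 0, 'i': 0})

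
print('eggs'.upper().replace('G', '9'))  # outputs E99S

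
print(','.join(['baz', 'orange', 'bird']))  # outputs baz,orange,bird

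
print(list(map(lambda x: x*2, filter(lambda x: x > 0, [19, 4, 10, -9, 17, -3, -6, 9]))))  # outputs [38, 8, 20, 34, 18]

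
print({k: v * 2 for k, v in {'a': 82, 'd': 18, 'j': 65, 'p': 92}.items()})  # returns {'a': 164, 'd': 36, 'j': 130, 'p': 184}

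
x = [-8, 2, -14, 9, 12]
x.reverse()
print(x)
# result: [12, 9, -14, 2, -8]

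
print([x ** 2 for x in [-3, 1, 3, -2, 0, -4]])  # [9, 1, 9, 4, 0, 16]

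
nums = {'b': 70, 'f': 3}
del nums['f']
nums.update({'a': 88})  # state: {'b': 70, 'a': 88}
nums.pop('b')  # 70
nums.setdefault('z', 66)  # 66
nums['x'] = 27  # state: {'a': 88, 'z': 66, 'x': 27}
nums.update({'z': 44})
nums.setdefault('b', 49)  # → 49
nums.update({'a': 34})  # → {'a': 34, 'z': 44, 'x': 27, 'b': 49}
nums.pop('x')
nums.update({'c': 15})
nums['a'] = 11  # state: {'a': 11, 'z': 44, 'b': 49, 'c': 15}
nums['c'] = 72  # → {'a': 11, 'z': 44, 'b': 49, 'c': 72}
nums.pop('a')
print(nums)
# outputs {'z': 44, 'b': 49, 'c': 72}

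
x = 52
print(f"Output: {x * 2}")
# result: Output: 104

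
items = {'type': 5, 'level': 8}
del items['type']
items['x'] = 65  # {'level': 8, 'x': 65}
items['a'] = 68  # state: {'level': 8, 'x': 65, 'a': 68}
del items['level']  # {'x': 65, 'a': 68}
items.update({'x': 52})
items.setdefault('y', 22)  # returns 22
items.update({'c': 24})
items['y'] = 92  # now {'x': 52, 'a': 68, 'y': 92, 'c': 24}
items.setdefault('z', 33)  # 33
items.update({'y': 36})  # {'x': 52, 'a': 68, 'y': 36, 'c': 24, 'z': 33}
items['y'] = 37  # {'x': 52, 'a': 68, 'y': 37, 'c': 24, 'z': 33}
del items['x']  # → {'a': 68, 'y': 37, 'c': 24, 'z': 33}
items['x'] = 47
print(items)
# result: {'a': 68, 'y': 37, 'c': 24, 'z': 33, 'x': 47}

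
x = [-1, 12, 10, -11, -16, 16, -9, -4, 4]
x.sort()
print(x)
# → [-16, -11, -9, -4, -1, 4, 10, 12, 16]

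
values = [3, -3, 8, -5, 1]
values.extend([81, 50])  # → [3, -3, 8, -5, 1, 81, 50]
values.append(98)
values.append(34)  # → [3, -3, 8, -5, 1, 81, 50, 98, 34]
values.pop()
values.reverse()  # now [98, 50, 81, 1, -5, 8, -3, 3]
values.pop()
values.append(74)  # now [98, 50, 81, 1, -5, 8, -3, 74]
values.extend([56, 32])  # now [98, 50, 81, 1, -5, 8, -3, 74, 56, 32]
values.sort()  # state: [-5, -3, 1, 8, 32, 50, 56, 74, 81, 98]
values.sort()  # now [-5, -3, 1, 8, 32, 50, 56, 74, 81, 98]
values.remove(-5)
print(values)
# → [-3, 1, 8, 32, 50, 56, 74, 81, 98]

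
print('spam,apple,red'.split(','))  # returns ['spam', 'apple', 'red']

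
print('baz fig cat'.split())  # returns ['baz', 'fig', 'cat']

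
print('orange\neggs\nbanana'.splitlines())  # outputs ['orange', 'eggs', 'banana']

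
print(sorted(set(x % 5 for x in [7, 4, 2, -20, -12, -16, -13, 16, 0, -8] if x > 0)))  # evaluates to [1, 2, 4]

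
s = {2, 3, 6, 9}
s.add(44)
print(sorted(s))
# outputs [2, 3, 6, 9, 44]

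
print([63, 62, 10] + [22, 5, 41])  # [63, 62, 10, 22, 5, 41]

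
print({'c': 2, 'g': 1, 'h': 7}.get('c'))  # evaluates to 2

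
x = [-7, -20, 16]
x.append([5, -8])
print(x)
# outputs [-7, -20, 16, [5, -8]]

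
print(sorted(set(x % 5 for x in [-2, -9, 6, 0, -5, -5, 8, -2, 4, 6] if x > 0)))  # [1, 3, 4]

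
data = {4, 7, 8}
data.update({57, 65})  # {4, 7, 8, 57, 65}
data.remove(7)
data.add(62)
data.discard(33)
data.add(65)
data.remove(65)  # {4, 8, 57, 62}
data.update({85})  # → {4, 8, 57, 62, 85}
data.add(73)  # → {4, 8, 57, 62, 73, 85}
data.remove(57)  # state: {4, 8, 62, 73, 85}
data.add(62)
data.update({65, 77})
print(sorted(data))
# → [4, 8, 62, 65, 73, 77, 85]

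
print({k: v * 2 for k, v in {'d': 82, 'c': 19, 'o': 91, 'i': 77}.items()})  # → {'d': 164, 'c': 38, 'o': 182, 'i': 154}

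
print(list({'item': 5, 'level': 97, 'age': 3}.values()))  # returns [5, 97, 3]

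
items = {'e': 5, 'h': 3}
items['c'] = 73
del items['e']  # {'h': 3, 'c': 73}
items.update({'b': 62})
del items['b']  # {'h': 3, 'c': 73}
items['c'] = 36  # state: {'h': 3, 'c': 36}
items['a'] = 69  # {'h': 3, 'c': 36, 'a': 69}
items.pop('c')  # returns 36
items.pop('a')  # 69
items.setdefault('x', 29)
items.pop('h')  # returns 3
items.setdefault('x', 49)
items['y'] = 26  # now {'x': 29, 'y': 26}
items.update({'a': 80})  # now {'x': 29, 'y': 26, 'a': 80}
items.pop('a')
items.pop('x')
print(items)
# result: {'y': 26}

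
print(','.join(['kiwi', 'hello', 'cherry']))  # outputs kiwi,hello,cherry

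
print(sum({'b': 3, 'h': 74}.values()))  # 77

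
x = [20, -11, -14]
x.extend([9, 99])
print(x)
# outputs [20, -11, -14, 9, 99]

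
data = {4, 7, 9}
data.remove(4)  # {7, 9}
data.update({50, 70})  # {7, 9, 50, 70}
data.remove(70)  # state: {7, 9, 50}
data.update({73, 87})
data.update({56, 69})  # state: {7, 9, 50, 56, 69, 73, 87}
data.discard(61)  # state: {7, 9, 50, 56, 69, 73, 87}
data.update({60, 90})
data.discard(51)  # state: {7, 9, 50, 56, 60, 69, 73, 87, 90}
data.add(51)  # {7, 9, 50, 51, 56, 60, 69, 73, 87, 90}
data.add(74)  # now {7, 9, 50, 51, 56, 60, 69, 73, 74, 87, 90}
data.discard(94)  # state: {7, 9, 50, 51, 56, 60, 69, 73, 74, 87, 90}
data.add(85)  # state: {7, 9, 50, 51, 56, 60, 69, 73, 74, 85, 87, 90}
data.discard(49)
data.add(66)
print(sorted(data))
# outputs [7, 9, 50, 51, 56, 60, 66, 69, 73, 74, 85, 87, 90]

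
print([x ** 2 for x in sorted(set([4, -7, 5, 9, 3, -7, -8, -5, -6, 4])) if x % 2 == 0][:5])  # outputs [64, 36, 16]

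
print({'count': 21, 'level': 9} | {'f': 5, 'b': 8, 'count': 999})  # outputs {'count': 999, 'level': 9, 'f': 5, 'b': 8}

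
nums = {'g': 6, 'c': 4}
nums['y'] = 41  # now {'g': 6, 'c': 4, 'y': 41}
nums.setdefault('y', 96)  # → 41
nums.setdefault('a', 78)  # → 78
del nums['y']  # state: {'g': 6, 'c': 4, 'a': 78}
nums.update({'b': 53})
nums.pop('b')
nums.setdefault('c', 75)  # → 4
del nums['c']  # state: {'g': 6, 'a': 78}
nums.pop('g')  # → 6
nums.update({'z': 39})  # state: {'a': 78, 'z': 39}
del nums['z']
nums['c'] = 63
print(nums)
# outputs {'a': 78, 'c': 63}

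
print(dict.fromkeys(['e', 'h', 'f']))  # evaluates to {'e': None, 'h': None, 'f': None}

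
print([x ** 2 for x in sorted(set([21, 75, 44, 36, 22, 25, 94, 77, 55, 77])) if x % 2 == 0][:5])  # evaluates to [484, 1296, 1936, 8836]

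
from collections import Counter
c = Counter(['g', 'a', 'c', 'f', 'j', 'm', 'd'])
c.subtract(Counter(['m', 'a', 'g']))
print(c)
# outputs Counter({'c': 1, 'f': 1, 'j': 1, 'd': 1, 'g': 0, 'a': 0, 'm': 0})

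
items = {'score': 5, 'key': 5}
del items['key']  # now {'score': 5}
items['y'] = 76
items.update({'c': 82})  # {'score': 5, 'y': 76, 'c': 82}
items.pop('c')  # 82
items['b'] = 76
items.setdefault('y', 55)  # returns 76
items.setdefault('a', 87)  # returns 87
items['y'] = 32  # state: {'score': 5, 'y': 32, 'b': 76, 'a': 87}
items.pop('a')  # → 87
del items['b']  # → {'score': 5, 'y': 32}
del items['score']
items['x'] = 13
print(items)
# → {'y': 32, 'x': 13}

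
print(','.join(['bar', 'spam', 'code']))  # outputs bar,spam,code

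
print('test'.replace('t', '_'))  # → _es_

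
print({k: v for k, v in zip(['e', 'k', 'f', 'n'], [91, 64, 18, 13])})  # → {'e': 91, 'k': 64, 'f': 18, 'n': 13}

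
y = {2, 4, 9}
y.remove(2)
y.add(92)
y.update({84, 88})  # {4, 9, 84, 88, 92}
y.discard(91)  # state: {4, 9, 84, 88, 92}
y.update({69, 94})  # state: {4, 9, 69, 84, 88, 92, 94}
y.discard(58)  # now {4, 9, 69, 84, 88, 92, 94}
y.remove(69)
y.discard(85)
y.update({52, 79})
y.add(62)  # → {4, 9, 52, 62, 79, 84, 88, 92, 94}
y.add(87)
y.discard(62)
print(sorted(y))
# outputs [4, 9, 52, 79, 84, 87, 88, 92, 94]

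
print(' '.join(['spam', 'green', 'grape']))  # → spam green grape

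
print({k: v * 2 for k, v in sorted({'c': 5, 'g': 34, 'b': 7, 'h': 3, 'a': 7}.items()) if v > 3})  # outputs {'a': 14, 'b': 14, 'c': 10, 'g': 68}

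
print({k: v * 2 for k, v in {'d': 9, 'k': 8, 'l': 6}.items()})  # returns {'d': 18, 'k': 16, 'l': 12}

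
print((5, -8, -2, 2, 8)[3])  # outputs 2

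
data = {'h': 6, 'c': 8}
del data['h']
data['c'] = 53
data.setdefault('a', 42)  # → 42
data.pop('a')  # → 42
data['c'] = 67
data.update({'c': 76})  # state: {'c': 76}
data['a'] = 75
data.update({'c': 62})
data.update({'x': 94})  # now {'c': 62, 'a': 75, 'x': 94}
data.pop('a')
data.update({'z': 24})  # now {'c': 62, 'x': 94, 'z': 24}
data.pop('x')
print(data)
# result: {'c': 62, 'z': 24}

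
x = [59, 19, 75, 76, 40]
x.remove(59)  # [19, 75, 76, 40]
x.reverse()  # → [40, 76, 75, 19]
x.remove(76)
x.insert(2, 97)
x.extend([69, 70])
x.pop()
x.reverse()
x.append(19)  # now [69, 19, 97, 75, 40, 19]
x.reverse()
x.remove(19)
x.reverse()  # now [69, 19, 97, 75, 40]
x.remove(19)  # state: [69, 97, 75, 40]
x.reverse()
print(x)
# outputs [40, 75, 97, 69]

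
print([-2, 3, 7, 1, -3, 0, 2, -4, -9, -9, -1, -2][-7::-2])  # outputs [0, 1, 3]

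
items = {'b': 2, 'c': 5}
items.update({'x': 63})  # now {'b': 2, 'c': 5, 'x': 63}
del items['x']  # {'b': 2, 'c': 5}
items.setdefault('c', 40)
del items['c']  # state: {'b': 2}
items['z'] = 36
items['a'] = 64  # {'b': 2, 'z': 36, 'a': 64}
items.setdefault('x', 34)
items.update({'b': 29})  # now {'b': 29, 'z': 36, 'a': 64, 'x': 34}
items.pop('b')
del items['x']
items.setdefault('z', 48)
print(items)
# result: {'z': 36, 'a': 64}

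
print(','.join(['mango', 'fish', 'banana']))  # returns mango,fish,banana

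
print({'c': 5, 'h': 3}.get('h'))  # 3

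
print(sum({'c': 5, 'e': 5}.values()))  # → 10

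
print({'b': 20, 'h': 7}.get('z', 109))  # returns 109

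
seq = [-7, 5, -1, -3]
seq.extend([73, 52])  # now [-7, 5, -1, -3, 73, 52]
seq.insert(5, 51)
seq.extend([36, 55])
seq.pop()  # 55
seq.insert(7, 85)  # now [-7, 5, -1, -3, 73, 51, 52, 85, 36]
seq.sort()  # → [-7, -3, -1, 5, 36, 51, 52, 73, 85]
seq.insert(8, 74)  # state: [-7, -3, -1, 5, 36, 51, 52, 73, 74, 85]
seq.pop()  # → 85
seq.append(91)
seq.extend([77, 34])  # [-7, -3, -1, 5, 36, 51, 52, 73, 74, 91, 77, 34]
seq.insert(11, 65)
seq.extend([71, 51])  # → [-7, -3, -1, 5, 36, 51, 52, 73, 74, 91, 77, 65, 34, 71, 51]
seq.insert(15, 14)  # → [-7, -3, -1, 5, 36, 51, 52, 73, 74, 91, 77, 65, 34, 71, 51, 14]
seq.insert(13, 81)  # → [-7, -3, -1, 5, 36, 51, 52, 73, 74, 91, 77, 65, 34, 81, 71, 51, 14]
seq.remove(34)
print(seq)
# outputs [-7, -3, -1, 5, 36, 51, 52, 73, 74, 91, 77, 65, 81, 71, 51, 14]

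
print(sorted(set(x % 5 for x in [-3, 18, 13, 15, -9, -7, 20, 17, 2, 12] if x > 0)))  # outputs [0, 2, 3]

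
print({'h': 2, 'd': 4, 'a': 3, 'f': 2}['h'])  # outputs 2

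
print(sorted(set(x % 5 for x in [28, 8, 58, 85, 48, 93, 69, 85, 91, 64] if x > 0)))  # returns [0, 1, 3, 4]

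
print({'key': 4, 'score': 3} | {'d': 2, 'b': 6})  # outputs {'key': 4, 'score': 3, 'd': 2, 'b': 6}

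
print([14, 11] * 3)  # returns [14, 11, 14, 11, 14, 11]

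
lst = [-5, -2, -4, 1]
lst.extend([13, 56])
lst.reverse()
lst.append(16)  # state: [56, 13, 1, -4, -2, -5, 16]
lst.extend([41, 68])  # [56, 13, 1, -4, -2, -5, 16, 41, 68]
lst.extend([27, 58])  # [56, 13, 1, -4, -2, -5, 16, 41, 68, 27, 58]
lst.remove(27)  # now [56, 13, 1, -4, -2, -5, 16, 41, 68, 58]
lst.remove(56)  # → [13, 1, -4, -2, -5, 16, 41, 68, 58]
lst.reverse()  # [58, 68, 41, 16, -5, -2, -4, 1, 13]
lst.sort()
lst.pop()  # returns 68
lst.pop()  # 58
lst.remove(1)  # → [-5, -4, -2, 13, 16, 41]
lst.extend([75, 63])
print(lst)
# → [-5, -4, -2, 13, 16, 41, 75, 63]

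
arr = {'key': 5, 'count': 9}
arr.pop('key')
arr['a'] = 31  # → {'count': 9, 'a': 31}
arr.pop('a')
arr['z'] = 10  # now {'count': 9, 'z': 10}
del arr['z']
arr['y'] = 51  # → {'count': 9, 'y': 51}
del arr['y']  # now {'count': 9}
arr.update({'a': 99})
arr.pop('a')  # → 99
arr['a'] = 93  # {'count': 9, 'a': 93}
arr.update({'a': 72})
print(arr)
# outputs {'count': 9, 'a': 72}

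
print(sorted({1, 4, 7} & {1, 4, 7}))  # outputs [1, 4, 7]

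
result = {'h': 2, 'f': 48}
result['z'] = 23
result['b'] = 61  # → {'h': 2, 'f': 48, 'z': 23, 'b': 61}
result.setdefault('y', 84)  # 84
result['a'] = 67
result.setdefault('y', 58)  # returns 84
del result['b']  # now {'h': 2, 'f': 48, 'z': 23, 'y': 84, 'a': 67}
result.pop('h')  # 2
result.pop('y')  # 84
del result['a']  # {'f': 48, 'z': 23}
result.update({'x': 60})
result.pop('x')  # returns 60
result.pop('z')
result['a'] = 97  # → {'f': 48, 'a': 97}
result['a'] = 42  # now {'f': 48, 'a': 42}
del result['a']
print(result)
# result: {'f': 48}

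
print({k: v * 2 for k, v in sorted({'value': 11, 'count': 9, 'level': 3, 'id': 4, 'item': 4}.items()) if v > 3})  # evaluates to {'count': 18, 'id': 8, 'item': 8, 'value': 22}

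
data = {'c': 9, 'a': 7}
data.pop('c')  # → 9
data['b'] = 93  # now {'a': 7, 'b': 93}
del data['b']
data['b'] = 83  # {'a': 7, 'b': 83}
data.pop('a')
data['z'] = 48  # {'b': 83, 'z': 48}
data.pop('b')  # 83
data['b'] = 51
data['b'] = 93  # {'z': 48, 'b': 93}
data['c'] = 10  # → {'z': 48, 'b': 93, 'c': 10}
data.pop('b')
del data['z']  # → {'c': 10}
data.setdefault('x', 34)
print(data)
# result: {'c': 10, 'x': 34}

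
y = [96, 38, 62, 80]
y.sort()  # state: [38, 62, 80, 96]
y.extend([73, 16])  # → [38, 62, 80, 96, 73, 16]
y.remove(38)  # [62, 80, 96, 73, 16]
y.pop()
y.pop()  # 73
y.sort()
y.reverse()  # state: [96, 80, 62]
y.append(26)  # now [96, 80, 62, 26]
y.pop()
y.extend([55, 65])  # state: [96, 80, 62, 55, 65]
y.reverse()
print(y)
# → [65, 55, 62, 80, 96]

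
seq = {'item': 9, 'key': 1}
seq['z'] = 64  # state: {'item': 9, 'key': 1, 'z': 64}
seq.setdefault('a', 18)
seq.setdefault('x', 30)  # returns 30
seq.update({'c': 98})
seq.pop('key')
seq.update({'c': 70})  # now {'item': 9, 'z': 64, 'a': 18, 'x': 30, 'c': 70}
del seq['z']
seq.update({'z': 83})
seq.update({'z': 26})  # {'item': 9, 'a': 18, 'x': 30, 'c': 70, 'z': 26}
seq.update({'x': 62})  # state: {'item': 9, 'a': 18, 'x': 62, 'c': 70, 'z': 26}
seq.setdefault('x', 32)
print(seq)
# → {'item': 9, 'a': 18, 'x': 62, 'c': 70, 'z': 26}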